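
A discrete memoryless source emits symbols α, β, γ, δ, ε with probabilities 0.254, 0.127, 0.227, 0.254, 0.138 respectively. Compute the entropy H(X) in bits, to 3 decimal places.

2.262 bits

H = −Σ pᵢ log₂ pᵢ.
−0.254·log₂(0.254) = 0.5022
−0.127·log₂(0.127) = 0.3781
−0.227·log₂(0.227) = 0.4856
−0.254·log₂(0.254) = 0.5022
−0.138·log₂(0.138) = 0.3943
Sum ≈ 2.2624 → 2.262 bits.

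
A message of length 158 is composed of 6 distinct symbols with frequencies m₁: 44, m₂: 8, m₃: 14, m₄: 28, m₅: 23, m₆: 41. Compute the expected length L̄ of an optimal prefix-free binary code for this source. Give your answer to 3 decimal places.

Probabilities are the counts divided by 158.
Repeatedly combine the two least-probable nodes; the expected code length is the sum of the merged weights.
merge 4/79 + 7/79 → 11/79
merge 11/79 + 23/158 → 45/158
merge 14/79 + 41/158 → 69/158
merge 22/79 + 45/158 → 89/158
merge 69/158 + 89/158 → 1
L = 11/79 + 45/158 + 69/158 + 89/158 + 1 = 383/158 ≈ 2.424 bits/symbol.

2.424 bits/symbol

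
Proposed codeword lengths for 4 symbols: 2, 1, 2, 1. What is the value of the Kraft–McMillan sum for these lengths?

1.5

With common denominator 2^2 = 4: Σ 2^(−ℓᵢ) = 1/4 + 2/4 + 1/4 + 2/4 = 6/4 = 1.5.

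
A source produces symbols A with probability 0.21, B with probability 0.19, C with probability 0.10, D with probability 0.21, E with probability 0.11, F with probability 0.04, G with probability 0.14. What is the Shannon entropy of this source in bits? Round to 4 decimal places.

2.6662 bits

H = −Σ pᵢ log₂ pᵢ.
−0.21·log₂(0.21) = 0.4728
−0.19·log₂(0.19) = 0.4552
−0.10·log₂(0.10) = 0.3322
−0.21·log₂(0.21) = 0.4728
−0.11·log₂(0.11) = 0.3503
−0.04·log₂(0.04) = 0.1858
−0.14·log₂(0.14) = 0.3971
Sum ≈ 2.6662 → 2.6662 bits.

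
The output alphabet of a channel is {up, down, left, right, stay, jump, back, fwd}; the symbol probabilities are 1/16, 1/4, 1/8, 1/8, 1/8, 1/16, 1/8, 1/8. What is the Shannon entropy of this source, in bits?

2.875 bits

Each probability is a power of 1/2, so log₂(1/p) is an integer.
H = Σ p·log₂(1/p) = 1/16·4 + 1/4·2 + 1/8·3 + 1/8·3 + 1/8·3 + 1/16·4 + 1/8·3 + 1/8·3 = 2.875 bits.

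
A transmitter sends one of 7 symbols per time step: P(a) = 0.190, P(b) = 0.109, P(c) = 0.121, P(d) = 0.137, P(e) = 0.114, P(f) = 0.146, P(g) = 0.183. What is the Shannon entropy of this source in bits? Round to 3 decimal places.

H = −Σ pᵢ log₂ pᵢ.
−0.190·log₂(0.190) = 0.4552
−0.109·log₂(0.109) = 0.3485
−0.121·log₂(0.121) = 0.3687
−0.137·log₂(0.137) = 0.3929
−0.114·log₂(0.114) = 0.3571
−0.146·log₂(0.146) = 0.4053
−0.183·log₂(0.183) = 0.4484
Sum ≈ 2.7761 → 2.776 bits.

2.776 bits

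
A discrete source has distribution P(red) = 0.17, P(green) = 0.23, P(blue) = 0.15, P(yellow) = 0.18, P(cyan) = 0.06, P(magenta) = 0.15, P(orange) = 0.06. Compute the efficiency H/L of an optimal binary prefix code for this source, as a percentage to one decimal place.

98.7%

Entropy H = −Σ p log₂ p ≈ 2.6757 bits.
Huffman merges: 3/50+3/50→3/25; 3/25+3/20→27/100; 3/20+17/100→8/25; 9/50+23/100→41/100; 27/100+8/25→59/100; 41/100+59/100→1. L = 271/100 ≈ 2.7100.
Efficiency = H/L = 2.6757/2.7100 = 98.7%.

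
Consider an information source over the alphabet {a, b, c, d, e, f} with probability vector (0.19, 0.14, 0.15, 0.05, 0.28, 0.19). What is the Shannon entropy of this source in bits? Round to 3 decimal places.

2.448 bits

H = −Σ pᵢ log₂ pᵢ.
−0.19·log₂(0.19) = 0.4552
−0.14·log₂(0.14) = 0.3971
−0.15·log₂(0.15) = 0.4105
−0.05·log₂(0.05) = 0.2161
−0.28·log₂(0.28) = 0.5142
−0.19·log₂(0.19) = 0.4552
Sum ≈ 2.4484 → 2.448 bits.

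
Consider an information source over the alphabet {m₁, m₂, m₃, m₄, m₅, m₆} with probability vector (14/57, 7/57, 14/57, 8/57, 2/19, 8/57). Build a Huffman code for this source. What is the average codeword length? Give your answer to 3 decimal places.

2.509 bits/symbol

Repeatedly combine the two least-probable nodes; the expected code length is the sum of the merged weights.
merge 2/19 + 7/57 → 13/57
merge 8/57 + 8/57 → 16/57
merge 13/57 + 14/57 → 9/19
merge 14/57 + 16/57 → 10/19
merge 9/19 + 10/19 → 1
L = 13/57 + 16/57 + 9/19 + 10/19 + 1 = 143/57 ≈ 2.509 bits/symbol.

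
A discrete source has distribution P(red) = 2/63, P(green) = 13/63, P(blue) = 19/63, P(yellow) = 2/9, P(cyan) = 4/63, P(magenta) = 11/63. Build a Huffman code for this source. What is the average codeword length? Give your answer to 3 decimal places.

2.365 bits/symbol

Repeatedly combine the two least-probable nodes; the expected code length is the sum of the merged weights.
merge 2/63 + 4/63 → 2/21
merge 2/21 + 11/63 → 17/63
merge 13/63 + 2/9 → 3/7
merge 17/63 + 19/63 → 4/7
merge 3/7 + 4/7 → 1
L = 2/21 + 17/63 + 3/7 + 4/7 + 1 = 149/63 ≈ 2.365 bits/symbol.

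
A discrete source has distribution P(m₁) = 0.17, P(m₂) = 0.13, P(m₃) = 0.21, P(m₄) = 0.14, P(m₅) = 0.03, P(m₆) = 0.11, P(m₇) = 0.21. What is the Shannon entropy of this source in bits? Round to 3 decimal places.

H = −Σ pᵢ log₂ pᵢ.
−0.17·log₂(0.17) = 0.4346
−0.13·log₂(0.13) = 0.3826
−0.21·log₂(0.21) = 0.4728
−0.14·log₂(0.14) = 0.3971
−0.03·log₂(0.03) = 0.1518
−0.11·log₂(0.11) = 0.3503
−0.21·log₂(0.21) = 0.4728
Sum ≈ 2.6620 → 2.662 bits.

2.662 bits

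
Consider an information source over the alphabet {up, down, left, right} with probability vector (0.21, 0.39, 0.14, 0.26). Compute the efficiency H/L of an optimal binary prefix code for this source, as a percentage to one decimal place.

Entropy H = −Σ p log₂ p ≈ 1.9050 bits.
Huffman merges: 7/50+21/100→7/20; 13/50+7/20→61/100; 39/100+61/100→1. L = 49/25 ≈ 1.9600.
Efficiency = H/L = 1.9050/1.9600 = 97.2%.

97.2%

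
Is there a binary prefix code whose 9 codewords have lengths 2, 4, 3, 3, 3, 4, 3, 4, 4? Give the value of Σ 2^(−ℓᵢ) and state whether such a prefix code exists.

With common denominator 2^4 = 16: Σ 2^(−ℓᵢ) = 4/16 + 1/16 + 2/16 + 2/16 + 2/16 + 1/16 + 2/16 + 1/16 + 1/16 = 16/16 = 1.
Kraft's inequality requires Σ ≤ 1; here Σ = 1 ≤ 1, so such a prefix code exists.

1; yes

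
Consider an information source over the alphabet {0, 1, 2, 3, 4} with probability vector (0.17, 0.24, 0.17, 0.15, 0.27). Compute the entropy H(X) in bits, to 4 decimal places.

2.2839 bits

H = −Σ pᵢ log₂ pᵢ.
−0.17·log₂(0.17) = 0.4346
−0.24·log₂(0.24) = 0.4941
−0.17·log₂(0.17) = 0.4346
−0.15·log₂(0.15) = 0.4105
−0.27·log₂(0.27) = 0.5100
Sum ≈ 2.2839 → 2.2839 bits.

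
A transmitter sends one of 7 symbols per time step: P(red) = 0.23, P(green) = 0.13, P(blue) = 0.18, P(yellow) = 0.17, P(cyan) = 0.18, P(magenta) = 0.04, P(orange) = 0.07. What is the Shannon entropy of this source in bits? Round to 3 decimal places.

H = −Σ pᵢ log₂ pᵢ.
−0.23·log₂(0.23) = 0.4877
−0.13·log₂(0.13) = 0.3826
−0.18·log₂(0.18) = 0.4453
−0.17·log₂(0.17) = 0.4346
−0.18·log₂(0.18) = 0.4453
−0.04·log₂(0.04) = 0.1858
−0.07·log₂(0.07) = 0.2686
Sum ≈ 2.6498 → 2.650 bits.

2.650 bits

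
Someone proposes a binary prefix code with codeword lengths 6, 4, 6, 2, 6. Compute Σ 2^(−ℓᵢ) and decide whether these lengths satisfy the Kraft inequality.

0.359375; yes

With common denominator 2^6 = 64: Σ 2^(−ℓᵢ) = 1/64 + 4/64 + 1/64 + 16/64 + 1/64 = 23/64 = 0.359375.
Kraft's inequality requires Σ ≤ 1; here Σ = 0.359375 ≤ 1, so such a prefix code exists.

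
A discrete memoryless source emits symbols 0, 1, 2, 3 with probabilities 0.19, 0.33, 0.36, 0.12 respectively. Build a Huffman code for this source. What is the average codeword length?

Repeatedly combine the two least-probable nodes; the expected code length is the sum of the merged weights.
merge 3/25 + 19/100 → 31/100
merge 31/100 + 33/100 → 16/25
merge 9/25 + 16/25 → 1
L = 31/100 + 16/25 + 1 = 39/20 = 1.95 bits/symbol.

1.95 bits/symbol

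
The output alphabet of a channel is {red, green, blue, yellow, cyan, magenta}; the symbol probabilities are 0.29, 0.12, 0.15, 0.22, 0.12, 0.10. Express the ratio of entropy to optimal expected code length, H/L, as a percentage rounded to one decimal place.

99.4%

Entropy H = −Σ p log₂ p ≈ 2.4753 bits.
Huffman merges: 1/10+3/25→11/50; 3/25+3/20→27/100; 11/50+11/50→11/25; 27/100+29/100→14/25; 11/25+14/25→1. L = 249/100 ≈ 2.4900.
Efficiency = H/L = 2.4753/2.4900 = 99.4%.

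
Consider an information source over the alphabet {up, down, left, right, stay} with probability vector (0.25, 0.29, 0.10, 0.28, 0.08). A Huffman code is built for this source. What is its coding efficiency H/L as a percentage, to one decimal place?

98.9%

Entropy H = −Σ p log₂ p ≈ 2.1558 bits.
Huffman merges: 2/25+1/10→9/50; 9/50+1/4→43/100; 7/25+29/100→57/100; 43/100+57/100→1. L = 109/50 ≈ 2.1800.
Efficiency = H/L = 2.1558/2.1800 = 98.9%.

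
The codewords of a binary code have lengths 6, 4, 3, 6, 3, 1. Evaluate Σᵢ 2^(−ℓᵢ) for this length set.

0.84375

With common denominator 2^6 = 64: Σ 2^(−ℓᵢ) = 1/64 + 4/64 + 8/64 + 1/64 + 8/64 + 32/64 = 54/64 = 0.84375.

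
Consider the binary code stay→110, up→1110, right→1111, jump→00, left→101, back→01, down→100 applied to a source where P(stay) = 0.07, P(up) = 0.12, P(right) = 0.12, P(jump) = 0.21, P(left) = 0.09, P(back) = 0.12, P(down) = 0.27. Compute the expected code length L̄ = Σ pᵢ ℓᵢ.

2.91 bits/symbol

L̄ = Σ pᵢ·ℓᵢ = 0.07·3 + 0.12·4 + 0.12·4 + 0.21·2 + 0.09·3 + 0.12·2 + 0.27·3 = 2.91 bits/symbol.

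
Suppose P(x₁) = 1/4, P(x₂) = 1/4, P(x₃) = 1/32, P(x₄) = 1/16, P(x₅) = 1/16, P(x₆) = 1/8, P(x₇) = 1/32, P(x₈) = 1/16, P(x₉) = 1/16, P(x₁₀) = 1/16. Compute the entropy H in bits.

Each probability is a power of 1/2, so log₂(1/p) is an integer.
H = Σ p·log₂(1/p) = 1/4·2 + 1/4·2 + 1/32·5 + 1/16·4 + 1/16·4 + 1/8·3 + 1/32·5 + 1/16·4 + 1/16·4 + 1/16·4 = 2.9375 bits.

2.9375 bits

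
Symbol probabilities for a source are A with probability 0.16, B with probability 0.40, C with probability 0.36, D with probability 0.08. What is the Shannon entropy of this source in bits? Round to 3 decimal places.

1.774 bits

H = −Σ pᵢ log₂ pᵢ.
−0.16·log₂(0.16) = 0.4230
−0.40·log₂(0.40) = 0.5288
−0.36·log₂(0.36) = 0.5306
−0.08·log₂(0.08) = 0.2915
Sum ≈ 1.7739 → 1.774 bits.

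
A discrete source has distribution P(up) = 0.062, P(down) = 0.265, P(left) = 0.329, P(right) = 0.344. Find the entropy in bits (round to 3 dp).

H = −Σ pᵢ log₂ pᵢ.
−0.062·log₂(0.062) = 0.2487
−0.265·log₂(0.265) = 0.5077
−0.329·log₂(0.329) = 0.5277
−0.344·log₂(0.344) = 0.5296
Sum ≈ 1.8137 → 1.814 bits.

1.814 bits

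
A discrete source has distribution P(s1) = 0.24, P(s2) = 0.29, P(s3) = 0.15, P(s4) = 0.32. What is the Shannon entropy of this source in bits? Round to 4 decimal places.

1.9486 bits

H = −Σ pᵢ log₂ pᵢ.
−0.24·log₂(0.24) = 0.4941
−0.29·log₂(0.29) = 0.5179
−0.15·log₂(0.15) = 0.4105
−0.32·log₂(0.32) = 0.5260
Sum ≈ 1.9486 → 1.9486 bits.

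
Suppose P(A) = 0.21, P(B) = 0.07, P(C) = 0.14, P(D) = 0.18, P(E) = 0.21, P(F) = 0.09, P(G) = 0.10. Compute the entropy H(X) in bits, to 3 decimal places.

H = −Σ pᵢ log₂ pᵢ.
−0.21·log₂(0.21) = 0.4728
−0.07·log₂(0.07) = 0.2686
−0.14·log₂(0.14) = 0.3971
−0.18·log₂(0.18) = 0.4453
−0.21·log₂(0.21) = 0.4728
−0.09·log₂(0.09) = 0.3127
−0.10·log₂(0.10) = 0.3322
Sum ≈ 2.7015 → 2.701 bits.

2.701 bits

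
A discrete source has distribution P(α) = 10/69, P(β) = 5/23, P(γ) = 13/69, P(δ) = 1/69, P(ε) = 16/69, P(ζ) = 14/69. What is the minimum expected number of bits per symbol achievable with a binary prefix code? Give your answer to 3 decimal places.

2.507 bits/symbol

Repeatedly combine the two least-probable nodes; the expected code length is the sum of the merged weights.
merge 1/69 + 10/69 → 11/69
merge 11/69 + 13/69 → 8/23
merge 14/69 + 5/23 → 29/69
merge 16/69 + 8/23 → 40/69
merge 29/69 + 40/69 → 1
L = 11/69 + 8/23 + 29/69 + 40/69 + 1 = 173/69 ≈ 2.507 bits/symbol.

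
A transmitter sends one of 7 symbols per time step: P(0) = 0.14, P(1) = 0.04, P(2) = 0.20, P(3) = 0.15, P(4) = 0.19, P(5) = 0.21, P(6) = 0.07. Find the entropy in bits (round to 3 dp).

2.654 bits

H = −Σ pᵢ log₂ pᵢ.
−0.14·log₂(0.14) = 0.3971
−0.04·log₂(0.04) = 0.1858
−0.20·log₂(0.20) = 0.4644
−0.15·log₂(0.15) = 0.4105
−0.19·log₂(0.19) = 0.4552
−0.21·log₂(0.21) = 0.4728
−0.07·log₂(0.07) = 0.2686
Sum ≈ 2.6544 → 2.654 bits.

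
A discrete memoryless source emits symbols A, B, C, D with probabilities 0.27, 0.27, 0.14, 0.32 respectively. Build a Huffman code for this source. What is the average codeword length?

2 bits/symbol

Repeatedly combine the two least-probable nodes; the expected code length is the sum of the merged weights.
merge 7/50 + 27/100 → 41/100
merge 27/100 + 8/25 → 59/100
merge 41/100 + 59/100 → 1
L = 41/100 + 59/100 + 1 = 2 bits/symbol.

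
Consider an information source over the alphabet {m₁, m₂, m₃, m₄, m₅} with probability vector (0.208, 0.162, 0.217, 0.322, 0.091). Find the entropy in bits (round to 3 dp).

2.216 bits

H = −Σ pᵢ log₂ pᵢ.
−0.208·log₂(0.208) = 0.4712
−0.162·log₂(0.162) = 0.4254
−0.217·log₂(0.217) = 0.4783
−0.322·log₂(0.322) = 0.5264
−0.091·log₂(0.091) = 0.3147
Sum ≈ 2.2160 → 2.216 bits.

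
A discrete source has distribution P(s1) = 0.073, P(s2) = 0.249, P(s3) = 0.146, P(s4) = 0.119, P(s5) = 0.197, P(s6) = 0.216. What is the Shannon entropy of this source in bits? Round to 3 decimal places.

H = −Σ pᵢ log₂ pᵢ.
−0.073·log₂(0.073) = 0.2756
−0.249·log₂(0.249) = 0.4994
−0.146·log₂(0.146) = 0.4053
−0.119·log₂(0.119) = 0.3654
−0.197·log₂(0.197) = 0.4617
−0.216·log₂(0.216) = 0.4776
Sum ≈ 2.4851 → 2.485 bits.

2.485 bits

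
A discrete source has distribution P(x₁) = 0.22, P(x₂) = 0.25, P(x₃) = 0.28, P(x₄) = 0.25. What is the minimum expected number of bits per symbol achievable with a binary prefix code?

2 bits/symbol

Repeatedly combine the two least-probable nodes; the expected code length is the sum of the merged weights.
merge 11/50 + 1/4 → 47/100
merge 1/4 + 7/25 → 53/100
merge 47/100 + 53/100 → 1
L = 47/100 + 53/100 + 1 = 2 bits/symbol.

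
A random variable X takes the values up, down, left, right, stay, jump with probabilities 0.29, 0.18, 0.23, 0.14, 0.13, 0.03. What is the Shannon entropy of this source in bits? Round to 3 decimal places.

H = −Σ pᵢ log₂ pᵢ.
−0.29·log₂(0.29) = 0.5179
−0.18·log₂(0.18) = 0.4453
−0.23·log₂(0.23) = 0.4877
−0.14·log₂(0.14) = 0.3971
−0.13·log₂(0.13) = 0.3826
−0.03·log₂(0.03) = 0.1518
Sum ≈ 2.3824 → 2.382 bits.

2.382 bits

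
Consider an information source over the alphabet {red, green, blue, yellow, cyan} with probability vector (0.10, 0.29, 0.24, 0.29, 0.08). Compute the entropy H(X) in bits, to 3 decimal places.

2.154 bits

H = −Σ pᵢ log₂ pᵢ.
−0.10·log₂(0.10) = 0.3322
−0.29·log₂(0.29) = 0.5179
−0.24·log₂(0.24) = 0.4941
−0.29·log₂(0.29) = 0.5179
−0.08·log₂(0.08) = 0.2915
Sum ≈ 2.1536 → 2.154 bits.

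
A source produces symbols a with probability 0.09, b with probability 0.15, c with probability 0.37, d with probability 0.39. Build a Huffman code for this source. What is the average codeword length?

1.85 bits/symbol

Repeatedly combine the two least-probable nodes; the expected code length is the sum of the merged weights.
merge 9/100 + 3/20 → 6/25
merge 6/25 + 37/100 → 61/100
merge 39/100 + 61/100 → 1
L = 6/25 + 61/100 + 1 = 37/20 = 1.85 bits/symbol.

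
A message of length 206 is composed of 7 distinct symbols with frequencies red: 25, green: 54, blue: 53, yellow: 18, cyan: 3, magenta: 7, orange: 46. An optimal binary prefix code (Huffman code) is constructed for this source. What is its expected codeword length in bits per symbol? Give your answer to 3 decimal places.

2.442 bits/symbol

Probabilities are the counts divided by 206.
Repeatedly combine the two least-probable nodes; the expected code length is the sum of the merged weights.
merge 3/206 + 7/206 → 5/103
merge 5/103 + 9/103 → 14/103
merge 25/206 + 14/103 → 53/206
merge 23/103 + 53/206 → 99/206
merge 53/206 + 27/103 → 107/206
merge 99/206 + 107/206 → 1
L = 5/103 + 14/103 + 53/206 + 99/206 + 107/206 + 1 = 503/206 ≈ 2.442 bits/symbol.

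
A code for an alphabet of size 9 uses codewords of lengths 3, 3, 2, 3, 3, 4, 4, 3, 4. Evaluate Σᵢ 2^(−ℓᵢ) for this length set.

With common denominator 2^4 = 16: Σ 2^(−ℓᵢ) = 2/16 + 2/16 + 4/16 + 2/16 + 2/16 + 1/16 + 1/16 + 2/16 + 1/16 = 17/16 = 1.0625.

1.0625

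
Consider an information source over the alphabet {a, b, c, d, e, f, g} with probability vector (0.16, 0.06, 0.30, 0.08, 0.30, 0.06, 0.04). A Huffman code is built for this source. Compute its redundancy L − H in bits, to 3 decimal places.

Entropy H = −Σ p log₂ p ≈ 2.4295 bits.
Huffman merges: 1/25+3/50→1/10; 3/50+2/25→7/50; 1/10+7/50→6/25; 4/25+6/25→2/5; 3/10+3/10→3/5; 2/5+3/5→1. L = 62/25 ≈ 2.4800.
L − H = 2.4800 − 2.4295 = 0.050 bits.

0.050 bits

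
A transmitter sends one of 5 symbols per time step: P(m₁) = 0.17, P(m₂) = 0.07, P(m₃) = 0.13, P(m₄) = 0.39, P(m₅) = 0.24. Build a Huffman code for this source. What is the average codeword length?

Repeatedly combine the two least-probable nodes; the expected code length is the sum of the merged weights.
merge 7/100 + 13/100 → 1/5
merge 17/100 + 1/5 → 37/100
merge 6/25 + 37/100 → 61/100
merge 39/100 + 61/100 → 1
L = 1/5 + 37/100 + 61/100 + 1 = 109/50 = 2.18 bits/symbol.

2.18 bits/symbol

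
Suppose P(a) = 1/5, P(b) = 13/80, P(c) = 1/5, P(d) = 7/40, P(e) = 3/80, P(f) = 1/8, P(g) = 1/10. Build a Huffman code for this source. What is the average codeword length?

Repeatedly combine the two least-probable nodes; the expected code length is the sum of the merged weights.
merge 3/80 + 1/10 → 11/80
merge 1/8 + 11/80 → 21/80
merge 13/80 + 7/40 → 27/80
merge 1/5 + 1/5 → 2/5
merge 21/80 + 27/80 → 3/5
merge 2/5 + 3/5 → 1
L = 11/80 + 21/80 + 27/80 + 2/5 + 3/5 + 1 = 219/80 = 2.7375 bits/symbol.

2.7375 bits/symbol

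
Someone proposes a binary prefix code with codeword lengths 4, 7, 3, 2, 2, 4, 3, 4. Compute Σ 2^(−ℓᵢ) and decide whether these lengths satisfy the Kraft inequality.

With common denominator 2^7 = 128: Σ 2^(−ℓᵢ) = 8/128 + 1/128 + 16/128 + 32/128 + 32/128 + 8/128 + 16/128 + 8/128 = 121/128 = 0.9453125.
Kraft's inequality requires Σ ≤ 1; here Σ = 0.9453125 ≤ 1, so such a prefix code exists.

0.9453125; yes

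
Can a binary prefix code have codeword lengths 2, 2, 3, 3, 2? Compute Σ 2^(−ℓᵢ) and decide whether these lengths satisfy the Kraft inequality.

With common denominator 2^3 = 8: Σ 2^(−ℓᵢ) = 2/8 + 2/8 + 1/8 + 1/8 + 2/8 = 8/8 = 1.
Kraft's inequality requires Σ ≤ 1; here Σ = 1 ≤ 1, so such a prefix code exists.

1; yes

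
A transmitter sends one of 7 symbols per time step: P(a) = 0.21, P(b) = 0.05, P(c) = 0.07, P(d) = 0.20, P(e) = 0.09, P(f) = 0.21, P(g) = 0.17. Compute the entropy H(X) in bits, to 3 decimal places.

2.642 bits

H = −Σ pᵢ log₂ pᵢ.
−0.21·log₂(0.21) = 0.4728
−0.05·log₂(0.05) = 0.2161
−0.07·log₂(0.07) = 0.2686
−0.20·log₂(0.20) = 0.4644
−0.09·log₂(0.09) = 0.3127
−0.21·log₂(0.21) = 0.4728
−0.17·log₂(0.17) = 0.4346
Sum ≈ 2.6419 → 2.642 bits.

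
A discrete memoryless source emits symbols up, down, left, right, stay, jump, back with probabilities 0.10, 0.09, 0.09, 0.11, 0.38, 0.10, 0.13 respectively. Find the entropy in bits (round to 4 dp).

H = −Σ pᵢ log₂ pᵢ.
−0.10·log₂(0.10) = 0.3322
−0.09·log₂(0.09) = 0.3127
−0.09·log₂(0.09) = 0.3127
−0.11·log₂(0.11) = 0.3503
−0.38·log₂(0.38) = 0.5305
−0.10·log₂(0.10) = 0.3322
−0.13·log₂(0.13) = 0.3826
Sum ≈ 2.5531 → 2.5531 bits.

2.5531 bits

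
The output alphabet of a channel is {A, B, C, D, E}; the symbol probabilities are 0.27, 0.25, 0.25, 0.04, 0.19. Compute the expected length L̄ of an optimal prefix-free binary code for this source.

2.23 bits/symbol

Repeatedly combine the two least-probable nodes; the expected code length is the sum of the merged weights.
merge 1/25 + 19/100 → 23/100
merge 23/100 + 1/4 → 12/25
merge 1/4 + 27/100 → 13/25
merge 12/25 + 13/25 → 1
L = 23/100 + 12/25 + 13/25 + 1 = 223/100 = 2.23 bits/symbol.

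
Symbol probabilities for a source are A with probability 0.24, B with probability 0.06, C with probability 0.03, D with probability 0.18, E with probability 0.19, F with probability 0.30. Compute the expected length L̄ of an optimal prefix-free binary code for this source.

2.36 bits/symbol

Repeatedly combine the two least-probable nodes; the expected code length is the sum of the merged weights.
merge 3/100 + 3/50 → 9/100
merge 9/100 + 9/50 → 27/100
merge 19/100 + 6/25 → 43/100
merge 27/100 + 3/10 → 57/100
merge 43/100 + 57/100 → 1
L = 9/100 + 27/100 + 43/100 + 57/100 + 1 = 59/25 = 2.36 bits/symbol.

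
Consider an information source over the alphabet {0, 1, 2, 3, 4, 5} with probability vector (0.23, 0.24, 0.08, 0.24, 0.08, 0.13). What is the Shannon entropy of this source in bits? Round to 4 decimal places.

H = −Σ pᵢ log₂ pᵢ.
−0.23·log₂(0.23) = 0.4877
−0.24·log₂(0.24) = 0.4941
−0.08·log₂(0.08) = 0.2915
−0.24·log₂(0.24) = 0.4941
−0.08·log₂(0.08) = 0.2915
−0.13·log₂(0.13) = 0.3826
Sum ≈ 2.4416 → 2.4416 bits.

2.4416 bits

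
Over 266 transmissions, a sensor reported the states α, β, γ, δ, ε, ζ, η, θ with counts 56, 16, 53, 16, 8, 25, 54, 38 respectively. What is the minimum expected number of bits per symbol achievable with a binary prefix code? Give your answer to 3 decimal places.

2.827 bits/symbol

Probabilities are the counts divided by 266.
Repeatedly combine the two least-probable nodes; the expected code length is the sum of the merged weights.
merge 4/133 + 8/133 → 12/133
merge 8/133 + 12/133 → 20/133
merge 25/266 + 1/7 → 9/38
merge 20/133 + 53/266 → 93/266
merge 27/133 + 4/19 → 55/133
merge 9/38 + 93/266 → 78/133
merge 55/133 + 78/133 → 1
L = 12/133 + 20/133 + 9/38 + 93/266 + 55/133 + 78/133 + 1 = 376/133 ≈ 2.827 bits/symbol.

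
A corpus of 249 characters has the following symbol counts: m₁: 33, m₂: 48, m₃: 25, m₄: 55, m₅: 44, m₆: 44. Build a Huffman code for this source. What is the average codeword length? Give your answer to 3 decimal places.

Probabilities are the counts divided by 249.
Repeatedly combine the two least-probable nodes; the expected code length is the sum of the merged weights.
merge 25/249 + 11/83 → 58/249
merge 44/249 + 44/249 → 88/249
merge 16/83 + 55/249 → 103/249
merge 58/249 + 88/249 → 146/249
merge 103/249 + 146/249 → 1
L = 58/249 + 88/249 + 103/249 + 146/249 + 1 = 644/249 ≈ 2.586 bits/symbol.

2.586 bits/symbol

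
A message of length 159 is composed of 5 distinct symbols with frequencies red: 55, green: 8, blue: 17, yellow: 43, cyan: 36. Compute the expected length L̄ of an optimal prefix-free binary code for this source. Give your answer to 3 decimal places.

Probabilities are the counts divided by 159.
Repeatedly combine the two least-probable nodes; the expected code length is the sum of the merged weights.
merge 8/159 + 17/159 → 25/159
merge 25/159 + 12/53 → 61/159
merge 43/159 + 55/159 → 98/159
merge 61/159 + 98/159 → 1
L = 25/159 + 61/159 + 98/159 + 1 = 343/159 ≈ 2.157 bits/symbol.

2.157 bits/symbol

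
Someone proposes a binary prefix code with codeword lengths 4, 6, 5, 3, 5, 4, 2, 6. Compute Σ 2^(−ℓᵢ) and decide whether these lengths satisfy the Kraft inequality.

0.59375; yes

With common denominator 2^6 = 64: Σ 2^(−ℓᵢ) = 4/64 + 1/64 + 2/64 + 8/64 + 2/64 + 4/64 + 16/64 + 1/64 = 38/64 = 0.59375.
Kraft's inequality requires Σ ≤ 1; here Σ = 0.59375 ≤ 1, so such a prefix code exists.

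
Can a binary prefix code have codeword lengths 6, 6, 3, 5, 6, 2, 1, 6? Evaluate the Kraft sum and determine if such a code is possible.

With common denominator 2^6 = 64: Σ 2^(−ℓᵢ) = 1/64 + 1/64 + 8/64 + 2/64 + 1/64 + 16/64 + 32/64 + 1/64 = 62/64 = 0.96875.
Kraft's inequality requires Σ ≤ 1; here Σ = 0.96875 ≤ 1, so such a prefix code exists.

0.96875; yes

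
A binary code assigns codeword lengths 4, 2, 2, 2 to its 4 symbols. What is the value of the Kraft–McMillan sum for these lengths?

With common denominator 2^4 = 16: Σ 2^(−ℓᵢ) = 1/16 + 4/16 + 4/16 + 4/16 = 13/16 = 0.8125.

0.8125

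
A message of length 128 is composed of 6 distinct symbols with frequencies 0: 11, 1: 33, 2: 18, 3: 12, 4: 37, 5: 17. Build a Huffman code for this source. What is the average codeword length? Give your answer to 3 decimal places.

Probabilities are the counts divided by 128.
Repeatedly combine the two least-probable nodes; the expected code length is the sum of the merged weights.
merge 11/128 + 3/32 → 23/128
merge 17/128 + 9/64 → 35/128
merge 23/128 + 33/128 → 7/16
merge 35/128 + 37/128 → 9/16
merge 7/16 + 9/16 → 1
L = 23/128 + 35/128 + 7/16 + 9/16 + 1 = 157/64 ≈ 2.453 bits/symbol.

2.453 bits/symbol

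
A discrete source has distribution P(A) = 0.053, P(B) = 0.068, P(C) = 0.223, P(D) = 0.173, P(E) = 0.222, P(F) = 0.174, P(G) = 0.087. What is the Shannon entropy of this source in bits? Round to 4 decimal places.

H = −Σ pᵢ log₂ pᵢ.
−0.053·log₂(0.053) = 0.2246
−0.068·log₂(0.068) = 0.2637
−0.223·log₂(0.223) = 0.4828
−0.173·log₂(0.173) = 0.4379
−0.222·log₂(0.222) = 0.4820
−0.174·log₂(0.174) = 0.4390
−0.087·log₂(0.087) = 0.3065
Sum ≈ 2.6365 → 2.6365 bits.

2.6365 bits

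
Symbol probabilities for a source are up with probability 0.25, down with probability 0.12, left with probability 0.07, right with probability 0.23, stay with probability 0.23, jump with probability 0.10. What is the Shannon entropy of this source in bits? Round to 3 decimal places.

2.443 bits

H = −Σ pᵢ log₂ pᵢ.
−0.25·log₂(0.25) = 0.5000
−0.12·log₂(0.12) = 0.3671
−0.07·log₂(0.07) = 0.2686
−0.23·log₂(0.23) = 0.4877
−0.23·log₂(0.23) = 0.4877
−0.10·log₂(0.10) = 0.3322
Sum ≈ 2.4432 → 2.443 bits.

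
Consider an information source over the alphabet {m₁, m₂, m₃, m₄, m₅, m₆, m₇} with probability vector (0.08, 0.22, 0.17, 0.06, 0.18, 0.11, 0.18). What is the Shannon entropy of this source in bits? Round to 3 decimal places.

2.691 bits

H = −Σ pᵢ log₂ pᵢ.
−0.08·log₂(0.08) = 0.2915
−0.22·log₂(0.22) = 0.4806
−0.17·log₂(0.17) = 0.4346
−0.06·log₂(0.06) = 0.2435
−0.18·log₂(0.18) = 0.4453
−0.11·log₂(0.11) = 0.3503
−0.18·log₂(0.18) = 0.4453
Sum ≈ 2.6911 → 2.691 bits.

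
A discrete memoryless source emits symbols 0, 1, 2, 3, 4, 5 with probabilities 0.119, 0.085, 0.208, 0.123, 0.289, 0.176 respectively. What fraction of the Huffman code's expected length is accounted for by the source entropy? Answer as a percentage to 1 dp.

98.7%

Entropy H = −Σ p log₂ p ≈ 2.4695 bits.
Huffman merges: 17/200+119/1000→51/250; 123/1000+22/125→299/1000; 51/250+26/125→103/250; 289/1000+299/1000→147/250; 103/250+147/250→1. L = 2503/1000 ≈ 2.5030.
Efficiency = H/L = 2.4695/2.5030 = 98.7%.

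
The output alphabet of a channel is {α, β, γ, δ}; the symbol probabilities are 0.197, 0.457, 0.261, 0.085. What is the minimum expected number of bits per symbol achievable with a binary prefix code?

1.825 bits/symbol

Repeatedly combine the two least-probable nodes; the expected code length is the sum of the merged weights.
merge 17/200 + 197/1000 → 141/500
merge 261/1000 + 141/500 → 543/1000
merge 457/1000 + 543/1000 → 1
L = 141/500 + 543/1000 + 1 = 73/40 = 1.825 bits/symbol.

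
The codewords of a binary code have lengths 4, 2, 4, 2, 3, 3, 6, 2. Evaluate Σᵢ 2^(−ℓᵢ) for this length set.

With common denominator 2^6 = 64: Σ 2^(−ℓᵢ) = 4/64 + 16/64 + 4/64 + 16/64 + 8/64 + 8/64 + 1/64 + 16/64 = 73/64 = 1.140625.

1.140625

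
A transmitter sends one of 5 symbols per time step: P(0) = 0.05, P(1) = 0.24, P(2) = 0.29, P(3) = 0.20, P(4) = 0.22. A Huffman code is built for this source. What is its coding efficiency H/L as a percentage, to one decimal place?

Entropy H = −Σ p log₂ p ≈ 2.1731 bits.
Huffman merges: 1/20+1/5→1/4; 11/50+6/25→23/50; 1/4+29/100→27/50; 23/50+27/50→1. L = 9/4 ≈ 2.2500.
Efficiency = H/L = 2.1731/2.2500 = 96.6%.

96.6%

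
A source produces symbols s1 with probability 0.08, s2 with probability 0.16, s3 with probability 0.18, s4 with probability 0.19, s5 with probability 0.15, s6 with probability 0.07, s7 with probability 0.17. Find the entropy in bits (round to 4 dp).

H = −Σ pᵢ log₂ pᵢ.
−0.08·log₂(0.08) = 0.2915
−0.16·log₂(0.16) = 0.4230
−0.18·log₂(0.18) = 0.4453
−0.19·log₂(0.19) = 0.4552
−0.15·log₂(0.15) = 0.4105
−0.07·log₂(0.07) = 0.2686
−0.17·log₂(0.17) = 0.4346
Sum ≈ 2.7287 → 2.7287 bits.

2.7287 bits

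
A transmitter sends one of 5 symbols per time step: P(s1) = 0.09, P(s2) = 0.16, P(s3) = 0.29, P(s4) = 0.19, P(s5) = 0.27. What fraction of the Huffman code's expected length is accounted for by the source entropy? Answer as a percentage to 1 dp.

Entropy H = −Σ p log₂ p ≈ 2.2188 bits.
Huffman merges: 9/100+4/25→1/4; 19/100+1/4→11/25; 27/100+29/100→14/25; 11/25+14/25→1. L = 9/4 ≈ 2.2500.
Efficiency = H/L = 2.2188/2.2500 = 98.6%.

98.6%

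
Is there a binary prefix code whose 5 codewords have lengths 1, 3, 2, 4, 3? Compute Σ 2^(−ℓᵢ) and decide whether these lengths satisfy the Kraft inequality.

With common denominator 2^4 = 16: Σ 2^(−ℓᵢ) = 8/16 + 2/16 + 4/16 + 1/16 + 2/16 = 17/16 = 1.0625.
Kraft's inequality requires Σ ≤ 1; here Σ = 1.0625 > 1, so no such prefix code exists.

1.0625; no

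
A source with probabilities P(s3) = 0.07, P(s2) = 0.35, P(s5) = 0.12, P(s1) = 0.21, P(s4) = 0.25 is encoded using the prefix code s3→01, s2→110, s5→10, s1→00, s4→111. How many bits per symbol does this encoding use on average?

L̄ = Σ pᵢ·ℓᵢ = 0.07·2 + 0.35·3 + 0.12·2 + 0.21·2 + 0.25·3 = 2.6 bits/symbol.

2.6 bits/symbol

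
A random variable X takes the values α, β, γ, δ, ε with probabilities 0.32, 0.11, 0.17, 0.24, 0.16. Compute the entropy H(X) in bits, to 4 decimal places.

H = −Σ pᵢ log₂ pᵢ.
−0.32·log₂(0.32) = 0.5260
−0.11·log₂(0.11) = 0.3503
−0.17·log₂(0.17) = 0.4346
−0.24·log₂(0.24) = 0.4941
−0.16·log₂(0.16) = 0.4230
Sum ≈ 2.2281 → 2.2281 bits.

2.2281 bits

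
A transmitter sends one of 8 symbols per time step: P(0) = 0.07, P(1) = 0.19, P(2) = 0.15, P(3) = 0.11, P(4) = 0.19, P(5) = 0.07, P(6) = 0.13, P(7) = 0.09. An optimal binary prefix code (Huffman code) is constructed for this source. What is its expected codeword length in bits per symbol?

2.95 bits/symbol

Repeatedly combine the two least-probable nodes; the expected code length is the sum of the merged weights.
merge 7/100 + 7/100 → 7/50
merge 9/100 + 11/100 → 1/5
merge 13/100 + 7/50 → 27/100
merge 3/20 + 19/100 → 17/50
merge 19/100 + 1/5 → 39/100
merge 27/100 + 17/50 → 61/100
merge 39/100 + 61/100 → 1
L = 7/50 + 1/5 + 27/100 + 17/50 + 39/100 + 61/100 + 1 = 59/20 = 2.95 bits/symbol.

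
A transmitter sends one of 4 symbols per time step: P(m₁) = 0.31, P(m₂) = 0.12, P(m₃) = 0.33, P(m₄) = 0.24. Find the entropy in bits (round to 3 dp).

H = −Σ pᵢ log₂ pᵢ.
−0.31·log₂(0.31) = 0.5238
−0.12·log₂(0.12) = 0.3671
−0.33·log₂(0.33) = 0.5278
−0.24·log₂(0.24) = 0.4941
Sum ≈ 1.9128 → 1.913 bits.

1.913 bits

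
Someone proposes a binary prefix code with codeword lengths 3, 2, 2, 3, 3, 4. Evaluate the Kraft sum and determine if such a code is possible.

0.9375; yes

With common denominator 2^4 = 16: Σ 2^(−ℓᵢ) = 2/16 + 4/16 + 4/16 + 2/16 + 2/16 + 1/16 = 15/16 = 0.9375.
Kraft's inequality requires Σ ≤ 1; here Σ = 0.9375 ≤ 1, so such a prefix code exists.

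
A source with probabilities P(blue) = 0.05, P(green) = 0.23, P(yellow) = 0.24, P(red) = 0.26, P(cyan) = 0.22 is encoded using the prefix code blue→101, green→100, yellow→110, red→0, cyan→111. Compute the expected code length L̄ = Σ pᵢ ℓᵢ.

L̄ = Σ pᵢ·ℓᵢ = 0.05·3 + 0.23·3 + 0.24·3 + 0.26·1 + 0.22·3 = 2.48 bits/symbol.

2.48 bits/symbol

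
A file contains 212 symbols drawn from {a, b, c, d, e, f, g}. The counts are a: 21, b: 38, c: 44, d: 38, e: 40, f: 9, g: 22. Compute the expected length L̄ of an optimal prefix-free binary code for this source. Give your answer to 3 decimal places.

Probabilities are the counts divided by 212.
Repeatedly combine the two least-probable nodes; the expected code length is the sum of the merged weights.
merge 9/212 + 21/212 → 15/106
merge 11/106 + 15/106 → 13/53
merge 19/106 + 19/106 → 19/53
merge 10/53 + 11/53 → 21/53
merge 13/53 + 19/53 → 32/53
merge 21/53 + 32/53 → 1
L = 15/106 + 13/53 + 19/53 + 21/53 + 32/53 + 1 = 291/106 ≈ 2.745 bits/symbol.

2.745 bits/symbol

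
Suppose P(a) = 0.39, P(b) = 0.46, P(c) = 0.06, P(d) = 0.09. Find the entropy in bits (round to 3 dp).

1.601 bits

H = −Σ pᵢ log₂ pᵢ.
−0.39·log₂(0.39) = 0.5298
−0.46·log₂(0.46) = 0.5153
−0.06·log₂(0.06) = 0.2435
−0.09·log₂(0.09) = 0.3127
Sum ≈ 1.6013 → 1.601 bits.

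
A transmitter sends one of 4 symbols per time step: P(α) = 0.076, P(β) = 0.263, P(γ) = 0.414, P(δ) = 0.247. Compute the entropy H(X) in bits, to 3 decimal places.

1.814 bits

H = −Σ pᵢ log₂ pᵢ.
−0.076·log₂(0.076) = 0.2826
−0.263·log₂(0.263) = 0.5068
−0.414·log₂(0.414) = 0.5267
−0.247·log₂(0.247) = 0.4983
Sum ≈ 1.8144 → 1.814 bits.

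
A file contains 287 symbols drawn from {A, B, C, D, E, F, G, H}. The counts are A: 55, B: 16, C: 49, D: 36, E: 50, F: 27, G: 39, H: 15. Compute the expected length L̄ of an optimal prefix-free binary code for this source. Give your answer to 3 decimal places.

2.916 bits/symbol

Probabilities are the counts divided by 287.
Repeatedly combine the two least-probable nodes; the expected code length is the sum of the merged weights.
merge 15/287 + 16/287 → 31/287
merge 27/287 + 31/287 → 58/287
merge 36/287 + 39/287 → 75/287
merge 7/41 + 50/287 → 99/287
merge 55/287 + 58/287 → 113/287
merge 75/287 + 99/287 → 174/287
merge 113/287 + 174/287 → 1
L = 31/287 + 58/287 + 75/287 + 99/287 + 113/287 + 174/287 + 1 = 837/287 ≈ 2.916 bits/symbol.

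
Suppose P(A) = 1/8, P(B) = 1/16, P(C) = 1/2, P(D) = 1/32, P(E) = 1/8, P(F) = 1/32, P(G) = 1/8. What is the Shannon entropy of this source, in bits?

2.1875 bits

Each probability is a power of 1/2, so log₂(1/p) is an integer.
H = Σ p·log₂(1/p) = 1/8·3 + 1/16·4 + 1/2·1 + 1/32·5 + 1/8·3 + 1/32·5 + 1/8·3 = 2.1875 bits.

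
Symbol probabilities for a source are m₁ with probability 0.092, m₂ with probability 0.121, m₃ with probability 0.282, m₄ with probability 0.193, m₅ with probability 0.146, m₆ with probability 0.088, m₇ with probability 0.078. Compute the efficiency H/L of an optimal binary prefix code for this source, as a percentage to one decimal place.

98.8%

Entropy H = −Σ p log₂ p ≈ 2.6593 bits.
Huffman merges: 39/500+11/125→83/500; 23/250+121/1000→213/1000; 73/500+83/500→39/125; 193/1000+213/1000→203/500; 141/500+39/125→297/500; 203/500+297/500→1. L = 2691/1000 ≈ 2.6910.
Efficiency = H/L = 2.6593/2.6910 = 98.8%.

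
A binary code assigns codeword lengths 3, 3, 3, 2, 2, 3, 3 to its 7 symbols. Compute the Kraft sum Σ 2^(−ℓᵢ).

1.125

With common denominator 2^3 = 8: Σ 2^(−ℓᵢ) = 1/8 + 1/8 + 1/8 + 2/8 + 2/8 + 1/8 + 1/8 = 9/8 = 1.125.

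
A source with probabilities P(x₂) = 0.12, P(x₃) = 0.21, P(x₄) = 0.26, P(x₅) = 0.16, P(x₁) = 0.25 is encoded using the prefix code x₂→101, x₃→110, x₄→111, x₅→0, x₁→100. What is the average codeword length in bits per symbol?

L̄ = Σ pᵢ·ℓᵢ = 0.12·3 + 0.21·3 + 0.26·3 + 0.16·1 + 0.25·3 = 2.68 bits/symbol.

2.68 bits/symbol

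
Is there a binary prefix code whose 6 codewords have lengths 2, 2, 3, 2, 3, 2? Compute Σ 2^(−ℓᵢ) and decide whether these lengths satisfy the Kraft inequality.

1.25; no

With common denominator 2^3 = 8: Σ 2^(−ℓᵢ) = 2/8 + 2/8 + 1/8 + 2/8 + 1/8 + 2/8 = 10/8 = 1.25.
Kraft's inequality requires Σ ≤ 1; here Σ = 1.25 > 1, so no such prefix code exists.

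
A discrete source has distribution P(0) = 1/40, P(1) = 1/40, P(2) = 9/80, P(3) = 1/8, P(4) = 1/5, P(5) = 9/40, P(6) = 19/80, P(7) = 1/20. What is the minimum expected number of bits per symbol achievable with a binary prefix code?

2.6875 bits/symbol

Repeatedly combine the two least-probable nodes; the expected code length is the sum of the merged weights.
merge 1/40 + 1/40 → 1/20
merge 1/20 + 1/20 → 1/10
merge 1/10 + 9/80 → 17/80
merge 1/8 + 1/5 → 13/40
merge 17/80 + 9/40 → 7/16
merge 19/80 + 13/40 → 9/16
merge 7/16 + 9/16 → 1
L = 1/20 + 1/10 + 17/80 + 13/40 + 7/16 + 9/16 + 1 = 43/16 = 2.6875 bits/symbol.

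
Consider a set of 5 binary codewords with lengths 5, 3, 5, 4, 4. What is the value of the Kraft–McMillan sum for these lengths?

With common denominator 2^5 = 32: Σ 2^(−ℓᵢ) = 1/32 + 4/32 + 1/32 + 2/32 + 2/32 = 10/32 = 0.3125.

0.3125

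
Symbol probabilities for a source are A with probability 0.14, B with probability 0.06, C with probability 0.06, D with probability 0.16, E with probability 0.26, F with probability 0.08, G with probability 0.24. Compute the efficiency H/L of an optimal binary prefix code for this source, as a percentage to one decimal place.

99.2%

Entropy H = −Σ p log₂ p ≈ 2.5981 bits.
Huffman merges: 3/50+3/50→3/25; 2/25+3/25→1/5; 7/50+4/25→3/10; 1/5+6/25→11/25; 13/50+3/10→14/25; 11/25+14/25→1. L = 131/50 ≈ 2.6200.
Efficiency = H/L = 2.5981/2.6200 = 99.2%.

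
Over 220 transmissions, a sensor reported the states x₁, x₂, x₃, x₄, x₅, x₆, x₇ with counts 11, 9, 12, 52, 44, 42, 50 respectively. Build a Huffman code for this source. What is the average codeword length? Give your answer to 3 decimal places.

2.573 bits/symbol

Probabilities are the counts divided by 220.
Repeatedly combine the two least-probable nodes; the expected code length is the sum of the merged weights.
merge 9/220 + 1/20 → 1/11
merge 3/55 + 1/11 → 8/55
merge 8/55 + 21/110 → 37/110
merge 1/5 + 5/22 → 47/110
merge 13/55 + 37/110 → 63/110
merge 47/110 + 63/110 → 1
L = 1/11 + 8/55 + 37/110 + 47/110 + 63/110 + 1 = 283/110 ≈ 2.573 bits/symbol.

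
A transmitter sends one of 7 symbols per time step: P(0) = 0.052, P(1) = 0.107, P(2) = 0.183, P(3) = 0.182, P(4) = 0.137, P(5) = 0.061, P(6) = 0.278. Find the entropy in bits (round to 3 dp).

H = −Σ pᵢ log₂ pᵢ.
−0.052·log₂(0.052) = 0.2218
−0.107·log₂(0.107) = 0.3450
−0.183·log₂(0.183) = 0.4484
−0.182·log₂(0.182) = 0.4474
−0.137·log₂(0.137) = 0.3929
−0.061·log₂(0.061) = 0.2461
−0.278·log₂(0.278) = 0.5134
Sum ≈ 2.6150 → 2.615 bits.

2.615 bits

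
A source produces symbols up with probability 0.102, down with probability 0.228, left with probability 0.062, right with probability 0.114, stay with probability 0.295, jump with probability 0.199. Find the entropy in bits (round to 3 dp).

2.411 bits

H = −Σ pᵢ log₂ pᵢ.
−0.102·log₂(0.102) = 0.3359
−0.228·log₂(0.228) = 0.4863
−0.062·log₂(0.062) = 0.2487
−0.114·log₂(0.114) = 0.3571
−0.295·log₂(0.295) = 0.5196
−0.199·log₂(0.199) = 0.4635
Sum ≈ 2.4112 → 2.411 bits.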